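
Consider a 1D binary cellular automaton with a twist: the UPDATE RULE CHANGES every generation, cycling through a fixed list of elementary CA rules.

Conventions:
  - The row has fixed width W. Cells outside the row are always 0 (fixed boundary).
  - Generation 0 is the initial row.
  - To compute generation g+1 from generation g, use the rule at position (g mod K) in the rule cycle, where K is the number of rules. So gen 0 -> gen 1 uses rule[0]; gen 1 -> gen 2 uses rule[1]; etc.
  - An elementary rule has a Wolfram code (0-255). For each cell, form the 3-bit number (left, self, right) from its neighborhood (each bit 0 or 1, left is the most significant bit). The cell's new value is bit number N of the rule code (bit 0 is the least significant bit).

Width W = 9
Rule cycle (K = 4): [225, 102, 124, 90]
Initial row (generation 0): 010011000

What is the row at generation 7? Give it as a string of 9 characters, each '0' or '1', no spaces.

Answer: 011000111

Derivation:
Gen 0: 010011000
Gen 1 (rule 225): 000001011
Gen 2 (rule 102): 000011101
Gen 3 (rule 124): 000010111
Gen 4 (rule 90): 000100101
Gen 5 (rule 225): 110000010
Gen 6 (rule 102): 010000110
Gen 7 (rule 124): 011000111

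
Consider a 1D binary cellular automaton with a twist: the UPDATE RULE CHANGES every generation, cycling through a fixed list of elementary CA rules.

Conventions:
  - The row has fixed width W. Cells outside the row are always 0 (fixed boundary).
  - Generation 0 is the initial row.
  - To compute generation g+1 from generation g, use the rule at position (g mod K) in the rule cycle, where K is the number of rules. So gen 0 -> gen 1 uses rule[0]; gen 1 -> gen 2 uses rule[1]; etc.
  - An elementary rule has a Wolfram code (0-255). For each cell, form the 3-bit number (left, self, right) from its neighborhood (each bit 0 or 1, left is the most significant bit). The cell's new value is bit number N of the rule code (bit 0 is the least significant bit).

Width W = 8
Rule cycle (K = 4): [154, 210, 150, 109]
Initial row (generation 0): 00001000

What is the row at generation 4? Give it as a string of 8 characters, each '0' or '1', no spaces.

Gen 0: 00001000
Gen 1 (rule 154): 00010100
Gen 2 (rule 210): 00100010
Gen 3 (rule 150): 01110111
Gen 4 (rule 109): 01011101

Answer: 01011101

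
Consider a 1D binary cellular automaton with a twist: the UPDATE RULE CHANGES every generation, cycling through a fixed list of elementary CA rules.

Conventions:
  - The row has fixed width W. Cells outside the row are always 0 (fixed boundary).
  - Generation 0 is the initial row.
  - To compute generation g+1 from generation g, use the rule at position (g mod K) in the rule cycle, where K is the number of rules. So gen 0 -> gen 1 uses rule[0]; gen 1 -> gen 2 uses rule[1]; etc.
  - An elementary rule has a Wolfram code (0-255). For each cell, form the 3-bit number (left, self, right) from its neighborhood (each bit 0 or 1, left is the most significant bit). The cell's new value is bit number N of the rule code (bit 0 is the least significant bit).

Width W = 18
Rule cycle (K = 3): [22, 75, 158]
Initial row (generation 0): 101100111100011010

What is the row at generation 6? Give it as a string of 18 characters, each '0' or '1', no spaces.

Gen 0: 101100111100011010
Gen 1 (rule 22): 100011000010100011
Gen 2 (rule 75): 001111011100001111
Gen 3 (rule 158): 011110011010011110
Gen 4 (rule 22): 100001100011100001
Gen 5 (rule 75): 001111101110101110
Gen 6 (rule 158): 011111001100101101

Answer: 011111001100101101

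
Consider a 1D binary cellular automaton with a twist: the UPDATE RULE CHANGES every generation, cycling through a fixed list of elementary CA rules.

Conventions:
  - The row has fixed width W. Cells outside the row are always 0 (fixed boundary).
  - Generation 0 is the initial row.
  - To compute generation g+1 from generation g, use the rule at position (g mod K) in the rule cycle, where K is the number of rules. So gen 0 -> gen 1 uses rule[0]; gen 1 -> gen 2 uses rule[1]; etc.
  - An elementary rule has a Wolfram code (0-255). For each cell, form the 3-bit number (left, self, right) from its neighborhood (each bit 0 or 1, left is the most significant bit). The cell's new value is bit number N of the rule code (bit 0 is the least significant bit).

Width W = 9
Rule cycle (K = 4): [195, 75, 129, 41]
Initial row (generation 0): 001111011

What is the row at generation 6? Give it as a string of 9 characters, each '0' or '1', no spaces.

Gen 0: 001111011
Gen 1 (rule 195): 110111001
Gen 2 (rule 75): 110101010
Gen 3 (rule 129): 000000000
Gen 4 (rule 41): 111111111
Gen 5 (rule 195): 011111111
Gen 6 (rule 75): 110000001

Answer: 110000001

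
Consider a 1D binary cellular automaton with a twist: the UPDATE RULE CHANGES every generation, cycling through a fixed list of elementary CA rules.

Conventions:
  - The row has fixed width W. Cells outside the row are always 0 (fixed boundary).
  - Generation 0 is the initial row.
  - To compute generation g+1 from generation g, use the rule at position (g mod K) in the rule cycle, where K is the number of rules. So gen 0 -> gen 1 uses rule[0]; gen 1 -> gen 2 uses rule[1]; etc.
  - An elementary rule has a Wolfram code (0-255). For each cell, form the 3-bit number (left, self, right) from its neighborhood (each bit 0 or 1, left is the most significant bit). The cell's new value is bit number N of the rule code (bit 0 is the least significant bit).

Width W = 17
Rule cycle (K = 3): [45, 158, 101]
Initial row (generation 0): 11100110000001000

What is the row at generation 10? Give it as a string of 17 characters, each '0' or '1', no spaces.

Answer: 11101001000101010

Derivation:
Gen 0: 11100110000001000
Gen 1 (rule 45): 10000100111101011
Gen 2 (rule 158): 11001111111001010
Gen 3 (rule 101): 01000000001001110
Gen 4 (rule 45): 01011111101001000
Gen 5 (rule 158): 11011111001111100
Gen 6 (rule 101): 01100001000000101
Gen 7 (rule 45): 01001101011110111
Gen 8 (rule 158): 11111001011100110
Gen 9 (rule 101): 00001001100100010
Gen 10 (rule 45): 11101001000101010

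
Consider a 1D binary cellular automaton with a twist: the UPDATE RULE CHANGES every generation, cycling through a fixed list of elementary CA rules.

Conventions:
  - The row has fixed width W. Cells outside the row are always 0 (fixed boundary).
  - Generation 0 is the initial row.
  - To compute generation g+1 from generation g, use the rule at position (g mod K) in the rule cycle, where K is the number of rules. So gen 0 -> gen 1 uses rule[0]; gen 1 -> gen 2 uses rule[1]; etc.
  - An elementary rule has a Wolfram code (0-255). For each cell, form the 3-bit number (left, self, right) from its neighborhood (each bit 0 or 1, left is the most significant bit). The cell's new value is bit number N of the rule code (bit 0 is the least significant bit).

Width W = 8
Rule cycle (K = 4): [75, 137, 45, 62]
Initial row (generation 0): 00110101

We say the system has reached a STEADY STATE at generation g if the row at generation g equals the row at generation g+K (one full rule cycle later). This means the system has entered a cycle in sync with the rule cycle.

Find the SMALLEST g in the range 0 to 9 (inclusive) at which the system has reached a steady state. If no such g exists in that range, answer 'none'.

Gen 0: 00110101
Gen 1 (rule 75): 11110000
Gen 2 (rule 137): 11100111
Gen 3 (rule 45): 10000100
Gen 4 (rule 62): 11001110
Gen 5 (rule 75): 11011010
Gen 6 (rule 137): 10010000
Gen 7 (rule 45): 10010111
Gen 8 (rule 62): 11111100
Gen 9 (rule 75): 10000101
Gen 10 (rule 137): 00110000
Gen 11 (rule 45): 10100111
Gen 12 (rule 62): 11111100
Gen 13 (rule 75): 10000101

Answer: 8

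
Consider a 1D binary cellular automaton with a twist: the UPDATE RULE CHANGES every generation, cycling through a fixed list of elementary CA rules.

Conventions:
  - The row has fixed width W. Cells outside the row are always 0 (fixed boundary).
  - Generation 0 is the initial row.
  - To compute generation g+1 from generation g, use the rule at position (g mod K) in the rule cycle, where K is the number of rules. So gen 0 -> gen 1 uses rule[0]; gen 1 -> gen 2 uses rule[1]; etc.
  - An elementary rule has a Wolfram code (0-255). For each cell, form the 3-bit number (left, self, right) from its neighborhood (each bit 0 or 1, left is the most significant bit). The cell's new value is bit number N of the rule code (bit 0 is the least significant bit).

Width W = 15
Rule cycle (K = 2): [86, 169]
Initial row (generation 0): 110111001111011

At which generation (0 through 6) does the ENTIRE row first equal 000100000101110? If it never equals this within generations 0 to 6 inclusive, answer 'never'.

Answer: never

Derivation:
Gen 0: 110111001111011
Gen 1 (rule 86): 010001110001001
Gen 2 (rule 169): 000101100100000
Gen 3 (rule 86): 001100111110000
Gen 4 (rule 169): 101000111100111
Gen 5 (rule 86): 101101000111001
Gen 6 (rule 169): 011010010110000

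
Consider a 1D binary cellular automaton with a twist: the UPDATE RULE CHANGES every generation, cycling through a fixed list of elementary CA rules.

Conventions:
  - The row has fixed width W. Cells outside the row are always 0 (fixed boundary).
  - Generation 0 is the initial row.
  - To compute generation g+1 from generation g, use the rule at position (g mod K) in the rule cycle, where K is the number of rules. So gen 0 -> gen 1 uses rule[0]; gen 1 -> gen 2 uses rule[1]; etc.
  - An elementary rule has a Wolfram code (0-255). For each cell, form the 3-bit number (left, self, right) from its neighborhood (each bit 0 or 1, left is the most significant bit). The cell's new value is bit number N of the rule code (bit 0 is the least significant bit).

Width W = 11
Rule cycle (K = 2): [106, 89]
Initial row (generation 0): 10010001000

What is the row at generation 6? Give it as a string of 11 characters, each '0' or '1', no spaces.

Gen 0: 10010001000
Gen 1 (rule 106): 00100010000
Gen 2 (rule 89): 10011001111
Gen 3 (rule 106): 00111011001
Gen 4 (rule 89): 10101011100
Gen 5 (rule 106): 01010110100
Gen 6 (rule 89): 00000110011

Answer: 00000110011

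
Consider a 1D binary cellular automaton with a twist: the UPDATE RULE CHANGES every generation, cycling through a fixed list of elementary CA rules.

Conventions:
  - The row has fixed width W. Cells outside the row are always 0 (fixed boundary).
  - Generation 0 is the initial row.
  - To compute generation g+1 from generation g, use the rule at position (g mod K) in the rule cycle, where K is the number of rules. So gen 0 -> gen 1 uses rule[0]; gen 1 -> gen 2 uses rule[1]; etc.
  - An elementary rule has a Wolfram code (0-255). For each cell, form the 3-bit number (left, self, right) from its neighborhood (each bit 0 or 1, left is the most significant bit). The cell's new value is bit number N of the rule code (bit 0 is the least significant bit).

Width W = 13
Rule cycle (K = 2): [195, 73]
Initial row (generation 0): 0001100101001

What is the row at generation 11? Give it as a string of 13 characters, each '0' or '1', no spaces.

Gen 0: 0001100101001
Gen 1 (rule 195): 1110101000010
Gen 2 (rule 73): 1010000011000
Gen 3 (rule 195): 0000111101011
Gen 4 (rule 73): 1110100100011
Gen 5 (rule 195): 0110001001101
Gen 6 (rule 73): 0110100001100
Gen 7 (rule 195): 1010001110101
Gen 8 (rule 73): 0000101010000
Gen 9 (rule 195): 1111000000111
Gen 10 (rule 73): 1001011110101
Gen 11 (rule 195): 0010001110000

Answer: 0010001110000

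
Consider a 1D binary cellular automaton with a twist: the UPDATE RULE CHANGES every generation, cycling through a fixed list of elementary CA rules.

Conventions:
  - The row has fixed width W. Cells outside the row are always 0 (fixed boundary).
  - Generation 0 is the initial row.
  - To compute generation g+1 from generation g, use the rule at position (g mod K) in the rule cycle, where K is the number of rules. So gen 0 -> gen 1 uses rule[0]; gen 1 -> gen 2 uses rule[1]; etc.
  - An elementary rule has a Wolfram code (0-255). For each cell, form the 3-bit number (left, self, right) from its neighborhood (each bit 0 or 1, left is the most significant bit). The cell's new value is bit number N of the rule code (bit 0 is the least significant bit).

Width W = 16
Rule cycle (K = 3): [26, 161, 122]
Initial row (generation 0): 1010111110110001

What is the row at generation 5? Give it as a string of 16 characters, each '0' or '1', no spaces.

Answer: 1000000000111100

Derivation:
Gen 0: 1010111110110001
Gen 1 (rule 26): 0000100000101010
Gen 2 (rule 161): 1110001110010100
Gen 3 (rule 122): 1011011011101010
Gen 4 (rule 26): 0010010010000001
Gen 5 (rule 161): 1000000000111100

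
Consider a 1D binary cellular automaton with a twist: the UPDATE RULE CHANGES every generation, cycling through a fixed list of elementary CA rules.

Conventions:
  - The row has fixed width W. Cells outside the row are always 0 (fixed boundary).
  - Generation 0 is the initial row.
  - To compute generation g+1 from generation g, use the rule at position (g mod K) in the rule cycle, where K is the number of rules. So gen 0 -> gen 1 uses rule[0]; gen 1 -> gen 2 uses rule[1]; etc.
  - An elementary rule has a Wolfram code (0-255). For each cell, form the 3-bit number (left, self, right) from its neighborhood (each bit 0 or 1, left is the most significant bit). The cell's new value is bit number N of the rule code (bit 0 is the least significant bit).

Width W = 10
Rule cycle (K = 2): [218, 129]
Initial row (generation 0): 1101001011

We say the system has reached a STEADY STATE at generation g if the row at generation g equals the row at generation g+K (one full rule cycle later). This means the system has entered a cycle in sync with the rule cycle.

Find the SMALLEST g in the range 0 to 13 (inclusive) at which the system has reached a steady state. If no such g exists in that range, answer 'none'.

Gen 0: 1101001011
Gen 1 (rule 218): 1100110011
Gen 2 (rule 129): 0000000000
Gen 3 (rule 218): 0000000000
Gen 4 (rule 129): 1111111111
Gen 5 (rule 218): 1111111111
Gen 6 (rule 129): 0111111110
Gen 7 (rule 218): 1111111111
Gen 8 (rule 129): 0111111110
Gen 9 (rule 218): 1111111111
Gen 10 (rule 129): 0111111110
Gen 11 (rule 218): 1111111111
Gen 12 (rule 129): 0111111110
Gen 13 (rule 218): 1111111111
Gen 14 (rule 129): 0111111110
Gen 15 (rule 218): 1111111111

Answer: 5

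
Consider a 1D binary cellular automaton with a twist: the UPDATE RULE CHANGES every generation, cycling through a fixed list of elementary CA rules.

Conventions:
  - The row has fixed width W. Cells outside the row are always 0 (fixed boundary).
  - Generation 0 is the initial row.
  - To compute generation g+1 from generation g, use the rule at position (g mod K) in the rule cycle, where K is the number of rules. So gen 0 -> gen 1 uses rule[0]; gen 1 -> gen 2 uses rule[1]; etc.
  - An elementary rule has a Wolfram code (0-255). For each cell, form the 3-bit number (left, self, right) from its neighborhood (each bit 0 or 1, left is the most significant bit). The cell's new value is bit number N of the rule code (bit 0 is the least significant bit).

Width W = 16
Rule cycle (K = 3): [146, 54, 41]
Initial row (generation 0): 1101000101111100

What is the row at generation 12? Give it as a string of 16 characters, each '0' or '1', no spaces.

Gen 0: 1101000101111100
Gen 1 (rule 146): 0000101000111010
Gen 2 (rule 54): 0001111101000111
Gen 3 (rule 41): 1101000010010100
Gen 4 (rule 146): 0000100101100010
Gen 5 (rule 54): 0001111110010111
Gen 6 (rule 41): 1101000000001100
Gen 7 (rule 146): 0000100000010010
Gen 8 (rule 54): 0001110000111111
Gen 9 (rule 41): 1101000110100000
Gen 10 (rule 146): 0000101000010000
Gen 11 (rule 54): 0001111100111000
Gen 12 (rule 41): 1101000000100011

Answer: 1101000000100011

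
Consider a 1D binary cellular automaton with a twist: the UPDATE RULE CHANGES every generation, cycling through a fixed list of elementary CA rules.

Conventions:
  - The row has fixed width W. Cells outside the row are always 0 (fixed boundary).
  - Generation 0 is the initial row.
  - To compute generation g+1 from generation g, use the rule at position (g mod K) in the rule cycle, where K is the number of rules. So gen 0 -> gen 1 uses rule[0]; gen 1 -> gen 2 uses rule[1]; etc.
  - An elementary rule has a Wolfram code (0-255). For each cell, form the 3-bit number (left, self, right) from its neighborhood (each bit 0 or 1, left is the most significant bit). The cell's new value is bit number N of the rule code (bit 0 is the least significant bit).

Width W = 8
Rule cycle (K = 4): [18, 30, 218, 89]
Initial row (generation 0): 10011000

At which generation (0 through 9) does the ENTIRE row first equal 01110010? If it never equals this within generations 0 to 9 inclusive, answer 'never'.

Answer: never

Derivation:
Gen 0: 10011000
Gen 1 (rule 18): 01100100
Gen 2 (rule 30): 11011110
Gen 3 (rule 218): 11011111
Gen 4 (rule 89): 11010001
Gen 5 (rule 18): 00001010
Gen 6 (rule 30): 00011011
Gen 7 (rule 218): 00111011
Gen 8 (rule 89): 10101011
Gen 9 (rule 18): 00000000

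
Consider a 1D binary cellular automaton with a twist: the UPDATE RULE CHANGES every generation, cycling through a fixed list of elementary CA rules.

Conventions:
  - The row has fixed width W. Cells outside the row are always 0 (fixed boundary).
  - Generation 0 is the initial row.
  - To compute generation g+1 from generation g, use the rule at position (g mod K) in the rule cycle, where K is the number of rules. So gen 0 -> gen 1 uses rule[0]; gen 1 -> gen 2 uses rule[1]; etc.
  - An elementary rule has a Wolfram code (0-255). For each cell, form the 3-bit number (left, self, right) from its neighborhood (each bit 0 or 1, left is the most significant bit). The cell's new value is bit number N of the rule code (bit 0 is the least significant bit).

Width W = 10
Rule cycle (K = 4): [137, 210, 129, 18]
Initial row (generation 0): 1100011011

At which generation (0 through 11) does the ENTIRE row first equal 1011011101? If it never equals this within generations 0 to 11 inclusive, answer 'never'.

Answer: never

Derivation:
Gen 0: 1100011011
Gen 1 (rule 137): 1001010010
Gen 2 (rule 210): 0110001101
Gen 3 (rule 129): 0000100000
Gen 4 (rule 18): 0001010000
Gen 5 (rule 137): 1100000111
Gen 6 (rule 210): 0110001011
Gen 7 (rule 129): 0000100000
Gen 8 (rule 18): 0001010000
Gen 9 (rule 137): 1100000111
Gen 10 (rule 210): 0110001011
Gen 11 (rule 129): 0000100000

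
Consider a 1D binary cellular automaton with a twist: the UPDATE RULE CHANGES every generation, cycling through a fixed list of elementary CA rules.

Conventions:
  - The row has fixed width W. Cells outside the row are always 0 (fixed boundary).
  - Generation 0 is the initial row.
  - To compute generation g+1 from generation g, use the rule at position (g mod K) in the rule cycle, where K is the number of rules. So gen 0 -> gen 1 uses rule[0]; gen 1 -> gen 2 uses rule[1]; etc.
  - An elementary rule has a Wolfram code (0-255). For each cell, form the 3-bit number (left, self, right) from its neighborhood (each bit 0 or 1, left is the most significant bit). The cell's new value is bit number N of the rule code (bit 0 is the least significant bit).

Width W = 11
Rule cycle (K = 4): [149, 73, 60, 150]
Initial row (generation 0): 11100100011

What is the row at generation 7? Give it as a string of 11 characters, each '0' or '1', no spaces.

Answer: 11110000000

Derivation:
Gen 0: 11100100011
Gen 1 (rule 149): 01010111000
Gen 2 (rule 73): 00000101011
Gen 3 (rule 60): 00000111110
Gen 4 (rule 150): 00001011101
Gen 5 (rule 149): 11101001001
Gen 6 (rule 73): 10100000000
Gen 7 (rule 60): 11110000000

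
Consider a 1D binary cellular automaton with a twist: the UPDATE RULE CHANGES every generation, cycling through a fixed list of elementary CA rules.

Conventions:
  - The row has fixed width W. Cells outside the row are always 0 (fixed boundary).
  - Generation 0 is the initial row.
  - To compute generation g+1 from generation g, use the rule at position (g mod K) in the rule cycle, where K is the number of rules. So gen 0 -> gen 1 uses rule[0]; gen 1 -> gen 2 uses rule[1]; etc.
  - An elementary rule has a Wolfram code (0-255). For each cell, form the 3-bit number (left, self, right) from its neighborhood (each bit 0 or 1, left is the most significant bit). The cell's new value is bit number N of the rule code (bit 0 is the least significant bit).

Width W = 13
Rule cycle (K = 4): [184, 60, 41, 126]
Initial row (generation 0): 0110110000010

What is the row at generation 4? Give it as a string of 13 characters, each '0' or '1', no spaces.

Answer: 1111111011110

Derivation:
Gen 0: 0110110000010
Gen 1 (rule 184): 0101101000001
Gen 2 (rule 60): 0111011100001
Gen 3 (rule 41): 0100110001100
Gen 4 (rule 126): 1111111011110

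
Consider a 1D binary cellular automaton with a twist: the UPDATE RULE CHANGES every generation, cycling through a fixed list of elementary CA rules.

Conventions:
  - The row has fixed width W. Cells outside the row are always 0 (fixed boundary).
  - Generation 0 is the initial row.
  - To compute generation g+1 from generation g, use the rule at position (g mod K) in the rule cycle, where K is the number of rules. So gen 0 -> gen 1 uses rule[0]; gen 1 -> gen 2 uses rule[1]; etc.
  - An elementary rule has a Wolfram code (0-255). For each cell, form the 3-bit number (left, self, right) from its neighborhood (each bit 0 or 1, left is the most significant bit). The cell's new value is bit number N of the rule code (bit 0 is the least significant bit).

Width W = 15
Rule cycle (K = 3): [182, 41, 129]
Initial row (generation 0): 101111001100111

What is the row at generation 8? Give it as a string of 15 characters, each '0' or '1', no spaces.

Gen 0: 101111001100111
Gen 1 (rule 182): 110110110011010
Gen 2 (rule 41): 101101100010100
Gen 3 (rule 129): 000000001000001
Gen 4 (rule 182): 000000011100011
Gen 5 (rule 41): 111111010001010
Gen 6 (rule 129): 011110000100000
Gen 7 (rule 182): 101101001110000
Gen 8 (rule 41): 011010001000111

Answer: 011010001000111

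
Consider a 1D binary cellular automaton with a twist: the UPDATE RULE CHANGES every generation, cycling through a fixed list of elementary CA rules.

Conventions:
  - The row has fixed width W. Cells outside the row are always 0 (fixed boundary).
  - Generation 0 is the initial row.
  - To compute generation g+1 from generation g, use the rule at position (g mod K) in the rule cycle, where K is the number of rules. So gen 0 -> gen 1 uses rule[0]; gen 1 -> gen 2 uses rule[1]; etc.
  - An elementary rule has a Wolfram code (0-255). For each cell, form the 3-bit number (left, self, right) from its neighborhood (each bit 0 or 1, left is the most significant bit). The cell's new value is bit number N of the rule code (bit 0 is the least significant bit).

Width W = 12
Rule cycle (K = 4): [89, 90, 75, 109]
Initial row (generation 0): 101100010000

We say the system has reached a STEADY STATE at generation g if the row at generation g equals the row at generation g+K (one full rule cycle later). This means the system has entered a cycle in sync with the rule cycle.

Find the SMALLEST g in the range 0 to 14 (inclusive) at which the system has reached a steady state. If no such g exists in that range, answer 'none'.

Answer: none

Derivation:
Gen 0: 101100010000
Gen 1 (rule 89): 001111001111
Gen 2 (rule 90): 011001111001
Gen 3 (rule 75): 111011001010
Gen 4 (rule 109): 101111001110
Gen 5 (rule 89): 001001101011
Gen 6 (rule 90): 010111100011
Gen 7 (rule 75): 100100101111
Gen 8 (rule 109): 100100111001
Gen 9 (rule 89): 010010101100
Gen 10 (rule 90): 101100001110
Gen 11 (rule 75): 001101111010
Gen 12 (rule 109): 101111001110
Gen 13 (rule 89): 001001101011
Gen 14 (rule 90): 010111100011
Gen 15 (rule 75): 100100101111
Gen 16 (rule 109): 100100111001
Gen 17 (rule 89): 010010101100
Gen 18 (rule 90): 101100001110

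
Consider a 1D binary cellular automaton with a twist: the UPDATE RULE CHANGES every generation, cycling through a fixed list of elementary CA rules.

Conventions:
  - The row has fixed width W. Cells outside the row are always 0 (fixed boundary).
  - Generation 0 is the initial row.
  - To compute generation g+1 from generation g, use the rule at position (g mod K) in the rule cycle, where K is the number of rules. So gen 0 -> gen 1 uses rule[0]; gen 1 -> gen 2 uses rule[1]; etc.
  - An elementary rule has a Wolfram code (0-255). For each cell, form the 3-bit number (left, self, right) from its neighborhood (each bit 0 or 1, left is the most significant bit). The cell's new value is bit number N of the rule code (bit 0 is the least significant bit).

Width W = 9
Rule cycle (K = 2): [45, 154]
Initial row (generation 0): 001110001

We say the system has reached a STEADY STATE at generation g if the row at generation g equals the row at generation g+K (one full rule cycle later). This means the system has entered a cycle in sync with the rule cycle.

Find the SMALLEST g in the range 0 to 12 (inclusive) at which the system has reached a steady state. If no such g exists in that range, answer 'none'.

Gen 0: 001110001
Gen 1 (rule 45): 101000101
Gen 2 (rule 154): 000101000
Gen 3 (rule 45): 110111011
Gen 4 (rule 154): 100110010
Gen 5 (rule 45): 100100010
Gen 6 (rule 154): 011010101
Gen 7 (rule 45): 010111111
Gen 8 (rule 154): 100111110
Gen 9 (rule 45): 100100000
Gen 10 (rule 154): 011010000
Gen 11 (rule 45): 010110111
Gen 12 (rule 154): 100100110
Gen 13 (rule 45): 100100100
Gen 14 (rule 154): 011011010

Answer: none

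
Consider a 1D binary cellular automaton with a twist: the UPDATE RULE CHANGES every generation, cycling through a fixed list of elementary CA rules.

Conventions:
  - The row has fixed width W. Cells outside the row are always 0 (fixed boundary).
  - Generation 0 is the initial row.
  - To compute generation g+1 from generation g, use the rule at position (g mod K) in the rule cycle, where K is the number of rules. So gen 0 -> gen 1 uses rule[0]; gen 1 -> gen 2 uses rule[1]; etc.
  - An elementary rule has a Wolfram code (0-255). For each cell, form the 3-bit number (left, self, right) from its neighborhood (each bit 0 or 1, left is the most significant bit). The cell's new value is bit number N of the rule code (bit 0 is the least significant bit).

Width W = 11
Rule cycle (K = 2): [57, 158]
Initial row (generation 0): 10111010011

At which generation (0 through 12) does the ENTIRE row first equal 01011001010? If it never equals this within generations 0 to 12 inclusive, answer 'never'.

Gen 0: 10111010011
Gen 1 (rule 57): 01100101010
Gen 2 (rule 158): 11011101011
Gen 3 (rule 57): 10110010110
Gen 4 (rule 158): 10101110101
Gen 5 (rule 57): 01011001010
Gen 6 (rule 158): 11010111011
Gen 7 (rule 57): 10101100110
Gen 8 (rule 158): 10101011101
Gen 9 (rule 57): 01010110010
Gen 10 (rule 158): 11010101111
Gen 11 (rule 57): 10101011000
Gen 12 (rule 158): 10101010100

Answer: 5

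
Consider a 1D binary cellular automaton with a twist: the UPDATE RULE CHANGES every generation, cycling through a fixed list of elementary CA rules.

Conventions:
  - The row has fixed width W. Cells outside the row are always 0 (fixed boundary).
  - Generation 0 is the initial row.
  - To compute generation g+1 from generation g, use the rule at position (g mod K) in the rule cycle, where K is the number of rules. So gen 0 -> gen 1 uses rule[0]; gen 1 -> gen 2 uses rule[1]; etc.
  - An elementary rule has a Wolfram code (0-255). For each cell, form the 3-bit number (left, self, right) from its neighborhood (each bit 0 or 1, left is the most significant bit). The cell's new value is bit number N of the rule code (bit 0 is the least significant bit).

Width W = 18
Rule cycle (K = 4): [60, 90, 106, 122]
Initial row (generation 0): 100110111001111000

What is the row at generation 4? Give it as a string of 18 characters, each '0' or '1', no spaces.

Answer: 111111110110101010

Derivation:
Gen 0: 100110111001111000
Gen 1 (rule 60): 110101100101000100
Gen 2 (rule 90): 110001111000101010
Gen 3 (rule 106): 110011001001010100
Gen 4 (rule 122): 111111110110101010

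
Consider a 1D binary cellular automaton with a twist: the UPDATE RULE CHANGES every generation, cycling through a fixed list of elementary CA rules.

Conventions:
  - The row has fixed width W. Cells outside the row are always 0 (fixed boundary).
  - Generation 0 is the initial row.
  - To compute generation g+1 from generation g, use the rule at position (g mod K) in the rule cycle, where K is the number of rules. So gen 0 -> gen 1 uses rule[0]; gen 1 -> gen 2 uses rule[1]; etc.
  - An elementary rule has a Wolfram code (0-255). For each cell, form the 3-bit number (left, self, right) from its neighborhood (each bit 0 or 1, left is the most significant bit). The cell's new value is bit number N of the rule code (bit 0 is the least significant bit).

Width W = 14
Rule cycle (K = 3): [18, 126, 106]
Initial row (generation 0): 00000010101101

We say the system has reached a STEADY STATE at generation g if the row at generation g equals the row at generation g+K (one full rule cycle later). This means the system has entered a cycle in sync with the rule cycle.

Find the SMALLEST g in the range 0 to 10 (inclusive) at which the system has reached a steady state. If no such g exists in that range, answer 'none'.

Gen 0: 00000010101101
Gen 1 (rule 18): 00000100000000
Gen 2 (rule 126): 00001110000000
Gen 3 (rule 106): 00011010000000
Gen 4 (rule 18): 00100001000000
Gen 5 (rule 126): 01110011100000
Gen 6 (rule 106): 11010110100000
Gen 7 (rule 18): 00000000010000
Gen 8 (rule 126): 00000000111000
Gen 9 (rule 106): 00000001101000
Gen 10 (rule 18): 00000010000100
Gen 11 (rule 126): 00000111001110
Gen 12 (rule 106): 00001101011010
Gen 13 (rule 18): 00010000000001

Answer: none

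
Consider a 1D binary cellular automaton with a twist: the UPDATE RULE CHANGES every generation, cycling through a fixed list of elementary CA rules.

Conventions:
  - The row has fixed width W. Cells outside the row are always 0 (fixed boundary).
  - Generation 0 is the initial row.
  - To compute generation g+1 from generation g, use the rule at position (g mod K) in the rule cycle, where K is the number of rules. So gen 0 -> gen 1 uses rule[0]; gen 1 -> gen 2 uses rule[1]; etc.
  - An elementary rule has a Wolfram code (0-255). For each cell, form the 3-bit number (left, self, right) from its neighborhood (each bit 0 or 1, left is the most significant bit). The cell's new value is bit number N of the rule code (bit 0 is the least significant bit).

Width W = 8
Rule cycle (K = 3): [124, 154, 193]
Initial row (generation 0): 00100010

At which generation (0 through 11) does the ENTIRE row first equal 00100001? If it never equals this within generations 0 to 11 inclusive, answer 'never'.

Answer: never

Derivation:
Gen 0: 00100010
Gen 1 (rule 124): 00110011
Gen 2 (rule 154): 01101110
Gen 3 (rule 193): 00100110
Gen 4 (rule 124): 00110111
Gen 5 (rule 154): 01100110
Gen 6 (rule 193): 00100010
Gen 7 (rule 124): 00110011
Gen 8 (rule 154): 01101110
Gen 9 (rule 193): 00100110
Gen 10 (rule 124): 00110111
Gen 11 (rule 154): 01100110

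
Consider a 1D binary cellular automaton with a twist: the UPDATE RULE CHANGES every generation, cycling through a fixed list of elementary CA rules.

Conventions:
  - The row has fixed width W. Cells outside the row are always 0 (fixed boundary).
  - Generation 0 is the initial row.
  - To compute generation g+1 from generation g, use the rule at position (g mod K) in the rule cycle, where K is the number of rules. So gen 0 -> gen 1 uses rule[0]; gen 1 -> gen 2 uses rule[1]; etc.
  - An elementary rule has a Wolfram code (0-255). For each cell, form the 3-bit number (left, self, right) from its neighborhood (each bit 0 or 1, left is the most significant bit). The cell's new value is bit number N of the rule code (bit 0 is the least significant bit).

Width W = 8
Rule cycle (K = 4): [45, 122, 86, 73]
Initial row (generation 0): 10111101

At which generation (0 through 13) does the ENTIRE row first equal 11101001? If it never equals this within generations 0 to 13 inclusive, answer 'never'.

Gen 0: 10111101
Gen 1 (rule 45): 11100011
Gen 2 (rule 122): 10110111
Gen 3 (rule 86): 10010001
Gen 4 (rule 73): 00000100
Gen 5 (rule 45): 11110101
Gen 6 (rule 122): 10011010
Gen 7 (rule 86): 11101011
Gen 8 (rule 73): 10100011
Gen 9 (rule 45): 11101010
Gen 10 (rule 122): 10110101
Gen 11 (rule 86): 10010101
Gen 12 (rule 73): 00000000
Gen 13 (rule 45): 11111111

Answer: never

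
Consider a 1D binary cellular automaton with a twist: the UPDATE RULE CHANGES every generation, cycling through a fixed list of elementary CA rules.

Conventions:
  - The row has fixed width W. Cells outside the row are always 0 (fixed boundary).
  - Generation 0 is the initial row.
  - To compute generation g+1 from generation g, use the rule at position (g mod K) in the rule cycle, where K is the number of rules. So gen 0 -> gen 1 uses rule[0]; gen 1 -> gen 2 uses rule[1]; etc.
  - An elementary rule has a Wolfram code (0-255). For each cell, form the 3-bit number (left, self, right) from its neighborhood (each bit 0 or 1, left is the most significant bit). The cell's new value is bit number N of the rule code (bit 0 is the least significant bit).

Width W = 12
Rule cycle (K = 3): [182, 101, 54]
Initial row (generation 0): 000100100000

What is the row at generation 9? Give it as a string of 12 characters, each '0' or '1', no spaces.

Answer: 001000111111

Derivation:
Gen 0: 000100100000
Gen 1 (rule 182): 001111110000
Gen 2 (rule 101): 100000010111
Gen 3 (rule 54): 110000111000
Gen 4 (rule 182): 001001010100
Gen 5 (rule 101): 101001111101
Gen 6 (rule 54): 111110000011
Gen 7 (rule 182): 011101000100
Gen 8 (rule 101): 000111010101
Gen 9 (rule 54): 001000111111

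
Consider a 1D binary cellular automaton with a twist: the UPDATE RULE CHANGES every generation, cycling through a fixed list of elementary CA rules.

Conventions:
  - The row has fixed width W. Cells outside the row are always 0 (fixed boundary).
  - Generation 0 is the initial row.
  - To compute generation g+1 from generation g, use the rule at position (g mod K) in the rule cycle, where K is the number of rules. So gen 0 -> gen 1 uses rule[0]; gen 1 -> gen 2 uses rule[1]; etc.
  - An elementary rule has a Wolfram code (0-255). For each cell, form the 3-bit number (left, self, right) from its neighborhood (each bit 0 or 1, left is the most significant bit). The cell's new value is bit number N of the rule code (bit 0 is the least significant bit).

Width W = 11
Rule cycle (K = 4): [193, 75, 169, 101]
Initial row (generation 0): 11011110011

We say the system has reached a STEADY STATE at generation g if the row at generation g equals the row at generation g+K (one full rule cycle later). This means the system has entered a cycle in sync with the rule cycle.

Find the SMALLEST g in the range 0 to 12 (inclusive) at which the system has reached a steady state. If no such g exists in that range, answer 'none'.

Answer: 5

Derivation:
Gen 0: 11011110011
Gen 1 (rule 193): 01001110001
Gen 2 (rule 75): 10011010110
Gen 3 (rule 169): 00010101100
Gen 4 (rule 101): 11011110101
Gen 5 (rule 193): 01001110000
Gen 6 (rule 75): 10011010111
Gen 7 (rule 169): 00010101110
Gen 8 (rule 101): 11011110010
Gen 9 (rule 193): 01001110000
Gen 10 (rule 75): 10011010111
Gen 11 (rule 169): 00010101110
Gen 12 (rule 101): 11011110010
Gen 13 (rule 193): 01001110000
Gen 14 (rule 75): 10011010111
Gen 15 (rule 169): 00010101110
Gen 16 (rule 101): 11011110010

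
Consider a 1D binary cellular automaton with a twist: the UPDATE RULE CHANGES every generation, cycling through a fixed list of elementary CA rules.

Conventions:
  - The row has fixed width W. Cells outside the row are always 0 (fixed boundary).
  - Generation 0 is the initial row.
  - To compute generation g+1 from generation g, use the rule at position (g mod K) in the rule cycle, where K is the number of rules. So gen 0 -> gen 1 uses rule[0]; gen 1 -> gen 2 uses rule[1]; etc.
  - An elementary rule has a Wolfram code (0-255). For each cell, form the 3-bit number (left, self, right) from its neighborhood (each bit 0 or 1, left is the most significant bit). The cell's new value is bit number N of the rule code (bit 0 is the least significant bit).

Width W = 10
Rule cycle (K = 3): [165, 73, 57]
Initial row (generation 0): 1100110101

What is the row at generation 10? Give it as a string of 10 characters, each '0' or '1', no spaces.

Gen 0: 1100110101
Gen 1 (rule 165): 0000001111
Gen 2 (rule 73): 1111101001
Gen 3 (rule 57): 1000010100
Gen 4 (rule 165): 1011011101
Gen 5 (rule 73): 0011010100
Gen 6 (rule 57): 1010101011
Gen 7 (rule 165): 1111111100
Gen 8 (rule 73): 1000000101
Gen 9 (rule 57): 0111110010
Gen 10 (rule 165): 0011100010

Answer: 0011100010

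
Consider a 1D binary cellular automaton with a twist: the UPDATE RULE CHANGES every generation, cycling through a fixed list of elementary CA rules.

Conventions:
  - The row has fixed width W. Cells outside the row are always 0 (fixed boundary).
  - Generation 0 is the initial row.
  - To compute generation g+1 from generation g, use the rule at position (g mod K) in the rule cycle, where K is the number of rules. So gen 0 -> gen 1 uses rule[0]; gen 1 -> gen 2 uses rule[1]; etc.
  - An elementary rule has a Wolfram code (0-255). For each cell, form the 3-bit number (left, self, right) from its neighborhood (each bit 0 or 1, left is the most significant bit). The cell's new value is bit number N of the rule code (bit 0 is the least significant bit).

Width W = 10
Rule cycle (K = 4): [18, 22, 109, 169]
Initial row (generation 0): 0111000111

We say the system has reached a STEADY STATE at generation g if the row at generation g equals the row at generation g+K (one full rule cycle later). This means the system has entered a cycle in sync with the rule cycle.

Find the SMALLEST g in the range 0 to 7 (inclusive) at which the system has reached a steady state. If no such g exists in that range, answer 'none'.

Answer: 5

Derivation:
Gen 0: 0111000111
Gen 1 (rule 18): 1000101000
Gen 2 (rule 22): 1101101100
Gen 3 (rule 109): 1111111101
Gen 4 (rule 169): 1111111010
Gen 5 (rule 18): 0000000001
Gen 6 (rule 22): 0000000011
Gen 7 (rule 109): 1111111011
Gen 8 (rule 169): 1111110110
Gen 9 (rule 18): 0000000001
Gen 10 (rule 22): 0000000011
Gen 11 (rule 109): 1111111011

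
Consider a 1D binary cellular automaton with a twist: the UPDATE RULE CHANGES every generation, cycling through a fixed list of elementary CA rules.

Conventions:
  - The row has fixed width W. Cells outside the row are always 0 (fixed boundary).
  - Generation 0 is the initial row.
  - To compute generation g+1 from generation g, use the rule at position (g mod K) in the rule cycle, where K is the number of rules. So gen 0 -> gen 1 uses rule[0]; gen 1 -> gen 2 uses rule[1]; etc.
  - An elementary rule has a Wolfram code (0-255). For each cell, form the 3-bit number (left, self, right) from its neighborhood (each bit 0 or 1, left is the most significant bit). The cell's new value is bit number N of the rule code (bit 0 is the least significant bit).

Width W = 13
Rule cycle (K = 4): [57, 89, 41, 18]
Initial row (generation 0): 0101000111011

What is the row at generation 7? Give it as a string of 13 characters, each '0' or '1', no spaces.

Gen 0: 0101000111011
Gen 1 (rule 57): 0010110100110
Gen 2 (rule 89): 1000110010111
Gen 3 (rule 41): 0010100001100
Gen 4 (rule 18): 0100010010010
Gen 5 (rule 57): 0011001001001
Gen 6 (rule 89): 1011100100100
Gen 7 (rule 41): 0110000000001

Answer: 0110000000001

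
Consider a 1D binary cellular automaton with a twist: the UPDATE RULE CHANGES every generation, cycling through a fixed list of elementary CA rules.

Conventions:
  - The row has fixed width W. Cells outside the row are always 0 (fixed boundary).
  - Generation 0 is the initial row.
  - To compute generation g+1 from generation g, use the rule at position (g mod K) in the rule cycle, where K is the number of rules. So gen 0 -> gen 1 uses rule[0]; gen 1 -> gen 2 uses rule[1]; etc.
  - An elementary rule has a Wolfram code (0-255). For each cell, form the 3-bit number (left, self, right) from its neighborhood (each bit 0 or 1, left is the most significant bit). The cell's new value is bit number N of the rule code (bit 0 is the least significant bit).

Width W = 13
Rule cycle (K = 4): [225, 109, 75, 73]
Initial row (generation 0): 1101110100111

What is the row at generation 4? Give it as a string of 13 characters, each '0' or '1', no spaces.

Gen 0: 1101110100111
Gen 1 (rule 225): 0110111000011
Gen 2 (rule 109): 0111101011011
Gen 3 (rule 75): 1100100011011
Gen 4 (rule 73): 1100001011011

Answer: 1100001011011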